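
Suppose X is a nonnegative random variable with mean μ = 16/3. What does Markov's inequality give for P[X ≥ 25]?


μ = E[X] = 16/3, a = 25.
Markov: P[X ≥ 25] ≤ μ/a = (16/3)/25 = 16/75.
Numerically: ≈ 0.213333.
(Since a = 25 > μ = 5.333333, the bound 16/75 is < 1 and informative.)

P[X ≥ 25] ≤ 16/75 ≈ 0.213333.


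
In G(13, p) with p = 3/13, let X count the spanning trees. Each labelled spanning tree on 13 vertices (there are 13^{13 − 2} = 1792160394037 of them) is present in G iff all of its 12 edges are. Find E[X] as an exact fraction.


K_13 has 13^{13 − 2} = 1792160394037 labelled spanning trees.
For each such spanning tree H, let X_H = 1 if all 12 edges of H are present in G. Then P[X_H = 1] = p^{12} = (3/13)^{12} = 531441/23298085122481.
By linearity: E[X] = Σ_H E[X_H] = 1792160394037 · p^{12} = 1792160394037 · 531441/23298085122481 = 531441/13.
Numerically: E[X] ≈ 4.088e+04.

E[X] = 1792160394037 · (3/13)^{12} = 531441/13 ≈ 4.088e+04.


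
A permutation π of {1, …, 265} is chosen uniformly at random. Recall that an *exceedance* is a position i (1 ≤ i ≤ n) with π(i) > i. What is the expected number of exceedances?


Write X = Σ_{i=1}^{265} X_i, where X_i = 1_{π(i) > i}.
For each fixed i, π(i) is uniform over {1, …, 265} (marginal of a uniform permutation), so P[π(i) > i] = (n − i)/n. Summing: Σ_{i=1}^{265} (n − i)/n = (0 + 1 + … + 264)/265 = 265(265 − 1)/(2·265) = (265 − 1)/2.
Hence E[X] = Σ_{i=1}^{265} (265 − i)/265 = 132 ≈ 132.000.

E[X] = 132 = 132.000.


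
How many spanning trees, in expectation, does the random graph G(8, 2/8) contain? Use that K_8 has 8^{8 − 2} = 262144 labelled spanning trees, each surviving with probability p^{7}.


K_8 has 8^{8 − 2} = 262144 labelled spanning trees.
For each such spanning tree H, let X_H = 1 if all 7 edges of H are present in G. Then P[X_H = 1] = p^{7} = (1/4)^{7} = 1/16384.
Summing the indicators: E[X] = Σ_H E[X_H] = 262144 · p^{7} = 262144 · 1/16384 = 16.
Numerically: E[X] ≈ 16.

E[X] = 262144 · (1/4)^{7} = 16 ≈ 16.


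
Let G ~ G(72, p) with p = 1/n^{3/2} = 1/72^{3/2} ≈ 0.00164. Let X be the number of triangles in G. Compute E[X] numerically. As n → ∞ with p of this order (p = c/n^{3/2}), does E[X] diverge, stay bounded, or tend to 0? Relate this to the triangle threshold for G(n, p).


Number of potential triangles: C(72, 3) = 59640.
Each occurs with probability p³ ≈ (0.00164)³ ≈ 4.38535e-09.
By linearity: E[X] = C(72, 3)·p³ ≈ 59640 · 4.38535e-09 ≈ 0.000.
Since α = 3/2 > 1, p = c/n^{3/2} = o(1/n) is below the triangle threshold p ~ 1/n. Asymptotically E[X] ~ (c³/6)·n^{3(1−α)} = (1³/6)·n^{-1.5} → 0, so by Markov's inequality G has no triangles w.h.p.

E[X] ≈ 0.000; in regime p = Θ(1/n^{3/2}) E[X] tends to 0 (below the triangle threshold p ~ 1/n).


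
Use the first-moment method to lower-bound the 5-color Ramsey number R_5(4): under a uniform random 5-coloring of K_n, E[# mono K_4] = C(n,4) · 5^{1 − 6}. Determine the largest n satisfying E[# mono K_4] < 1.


We need C(n, 4) · 5^{1 − 6} < 1, i.e. C(n, 4) < 5^{6 − 1} = 3125.
Check values of n near the boundary:
  n = 13: C(13, 4) = 715; 715 < 3125? YES
  n = 14: C(14, 4) = 1001; 1001 < 3125? YES
  n = 15: C(15, 4) = 1365; 1365 < 3125? YES
  n = 16: C(16, 4) = 1820; 1820 < 3125? YES
  n = 17: C(17, 4) = 2380; 2380 < 3125? YES
  n = 18: C(18, 4) = 3060; 3060 < 3125? YES
  n = 19: C(19, 4) = 3876; 3876 < 3125? NO
  n = 20: C(20, 4) = 4845; 4845 < 3125? NO
The largest n with C(n, 4) < 3125 is n = 18 (where E[X] = 612/625 ≈ 0.9792000). Hence R_5(4) > 18, i.e. R_5(4) ≥ 19.

Largest n = 18; hence R_5(4) > 18.


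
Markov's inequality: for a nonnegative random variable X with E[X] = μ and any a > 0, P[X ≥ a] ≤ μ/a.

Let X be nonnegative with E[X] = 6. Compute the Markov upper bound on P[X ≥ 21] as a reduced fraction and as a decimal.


μ = E[X] = 6, a = 21.
Markov: P[X ≥ 21] ≤ μ/a = (6)/21 = 2/7.
Numerically: ≈ 0.2857.
(Since a = 21 > μ = 6.0000, the bound 2/7 is < 1 and informative.)

P[X ≥ 21] ≤ 2/7 ≈ 0.2857.


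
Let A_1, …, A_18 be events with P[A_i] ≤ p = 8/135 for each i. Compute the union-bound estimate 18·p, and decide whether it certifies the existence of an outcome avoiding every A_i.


Union bound: P[∪_{i=1}^{18} A_i] ≤ Σ_i P[A_i] ≤ 18·p = 18·(8/135) = 16/15.
Numerically: 16/15 ≈ 1.067.
Is 16/15 < 1? NO.
Since the bound 16/15 is ≥ 1, the union bound is uninformative here; it does NOT by itself certify existence.

18·p = 16/15 ≈ 1.067; existence NOT certified by the union bound.


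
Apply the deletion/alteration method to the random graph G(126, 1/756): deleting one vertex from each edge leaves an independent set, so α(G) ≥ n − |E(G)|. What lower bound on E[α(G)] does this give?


E[|E(G)|] = C(126, 2)·p = 7875 · (1/756) = 125/12.
E[α(G)] ≥ n − E[|E(G)|] = 126 − 125/12 = 1387/12.
Numerically: ≈ 115.583.
(This is only a lower bound; the true E[α(G)] may be larger.)

E[α(G)] ≥ 1387/12 ≈ 115.583.


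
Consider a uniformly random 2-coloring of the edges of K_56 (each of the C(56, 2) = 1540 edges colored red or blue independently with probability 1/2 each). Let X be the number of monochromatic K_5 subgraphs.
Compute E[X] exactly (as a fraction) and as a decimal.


Let X = Σ_S X_S over the C(56, 5) = 3819816 subsets S of size 5, where X_S = 1 if the K_5 on S is monochromatic.
For a fixed S, the K_5 on S has C(5, 2) = 10 edges. P[all 10 edges red] = (1/2)^10, and likewise for blue, so P[monochromatic] = 2·(1/2)^10 = 2^{1 − 10} = 1/512.
By linearity: E[X] = C(56, 5) · 2^{1 − 10} = 3819816 · 1/512 = 477477/64.
Numerically: E[X] ≈ 7460.578.

E[X] = C(56,5)·2^(1−C(5,2)) = 477477/64 ≈ 7460.578.


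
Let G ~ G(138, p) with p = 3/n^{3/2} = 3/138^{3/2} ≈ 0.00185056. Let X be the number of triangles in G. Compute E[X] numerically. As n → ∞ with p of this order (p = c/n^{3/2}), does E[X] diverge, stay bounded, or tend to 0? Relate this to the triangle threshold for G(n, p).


Number of potential triangles: C(138, 3) = 428536.
Each occurs with probability p³ ≈ (0.00185056)³ ≈ 6.33735266e-09.
By linearity: E[X] = C(138, 3)·p³ ≈ 428536 · 6.33735266e-09 ≈ 0.002716.
Since α = 3/2 > 1, p = c/n^{3/2} = o(1/n) is below the triangle threshold p ~ 1/n. Asymptotically E[X] ~ (c³/6)·n^{3(1−α)} = (3³/6)·n^{-1.5} → 0, so by Markov's inequality G has no triangles w.h.p.

E[X] ≈ 0.002716; in regime p = Θ(1/n^{3/2}) E[X] tends to 0 (below the triangle threshold p ~ 1/n).


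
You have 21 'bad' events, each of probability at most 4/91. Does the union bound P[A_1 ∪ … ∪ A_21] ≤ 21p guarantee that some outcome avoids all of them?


Union bound: P[∪_{i=1}^{21} A_i] ≤ Σ_i P[A_i] ≤ 21·p = 21·(4/91) = 12/13.
Numerically: 12/13 ≈ 0.923077.
Is 12/13 < 1? YES.
Since P[∪ A_i] ≤ 12/13 < 1, the complement has P[∩ A_i^c] ≥ 1 − 12/13 = 1/13 > 0, so some outcome avoids every A_i.

21·p = 12/13 ≈ 0.923077; existence CERTIFIED by the union bound.


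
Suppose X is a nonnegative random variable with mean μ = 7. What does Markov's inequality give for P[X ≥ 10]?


μ = E[X] = 7, a = 10.
Markov: P[X ≥ 10] ≤ μ/a = (7)/10 = 7/10.
Numerically: ≈ 0.700.
(Since a = 10 > μ = 7.000, the bound 7/10 is < 1 and informative.)

P[X ≥ 10] ≤ 7/10 ≈ 0.700.


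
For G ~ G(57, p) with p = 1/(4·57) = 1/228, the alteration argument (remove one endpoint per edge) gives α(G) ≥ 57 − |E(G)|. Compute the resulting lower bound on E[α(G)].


E[|E(G)|] = C(57, 2)·p = 1596 · (1/228) = 7.
E[α(G)] ≥ n − E[|E(G)|] = 57 − 7 = 50.
Numerically: ≈ 50.0000.
(This is only a lower bound; the true E[α(G)] may be larger.)

E[α(G)] ≥ 50 ≈ 50.0000.


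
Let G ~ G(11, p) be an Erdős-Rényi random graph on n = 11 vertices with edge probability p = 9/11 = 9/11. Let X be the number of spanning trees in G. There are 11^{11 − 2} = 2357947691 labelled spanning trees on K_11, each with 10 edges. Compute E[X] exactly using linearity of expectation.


K_11 has 11^{11 − 2} = 2357947691 labelled spanning trees.
For each such spanning tree H, let X_H = 1 if all 10 edges of H are present in G. Then P[X_H = 1] = p^{10} = (9/11)^{10} = 3486784401/25937424601.
By linearity: E[X] = Σ_H E[X_H] = 2357947691 · p^{10} = 2357947691 · 3486784401/25937424601 = 3486784401/11.
Numerically: E[X] ≈ 3.17e+08.

E[X] = 2357947691 · (9/11)^{10} = 3486784401/11 ≈ 3.17e+08.


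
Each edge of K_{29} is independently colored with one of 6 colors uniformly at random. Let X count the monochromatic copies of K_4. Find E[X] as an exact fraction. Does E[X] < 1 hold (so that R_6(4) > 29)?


E[X] = C(29, 4) · 6^{1 − 6} = 23751 · 6^{−5} = 23751/7776.
As a reduced fraction: E[X] = 2639/864 ≈ 3.054.
Is E[X] < 1? NO.
Since E[X] ≥ 1, the first-moment bound is inconclusive at n = 29; it does NOT by itself certify R_6(4) > 29.

E[X] = 2639/864 ≈ 3.054; E[X] ≥ 1; first-moment method inconclusive here.


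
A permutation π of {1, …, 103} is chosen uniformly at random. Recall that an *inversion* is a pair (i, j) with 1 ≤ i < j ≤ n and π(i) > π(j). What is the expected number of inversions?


Write X = Σ X_I over the C(103, 2) = 5253 pairs i < j, with X_I the indicator of one inversion.
There are 5253 indicators.
For each fixed pair i < j, the values π(i) and π(j) are two distinct elements of {1, …, 103} in uniformly random order; by symmetry P[π(i) > π(j)] = 1/2.
By linearity: E[X] = 5253 · (1/2) = C(103, 2) · (1/2) = 5253/2 = 5253/2 ≈ 2626.50000.

E[X] = 5253/2 = 2626.50000.


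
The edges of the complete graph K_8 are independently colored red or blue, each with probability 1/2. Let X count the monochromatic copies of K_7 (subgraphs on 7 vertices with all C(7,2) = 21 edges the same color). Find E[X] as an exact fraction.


Let X = Σ_S X_S over the C(8, 7) = 8 subsets S of size 7, where X_S = 1 if the K_7 on S is monochromatic.
For a fixed S, the K_7 on S has C(7, 2) = 21 edges. P[all 21 edges red] = (1/2)^21, and likewise for blue, so P[monochromatic] = 2·(1/2)^21 = 2^{1 − 21} = 1/1048576.
By linearity of expectation: E[X] = C(8, 7) · 2^{1 − 21} = 8 · 1/1048576 = 1/131072.
Numerically: E[X] ≈ 0.00001.

E[X] = C(8,7)·2^(1−C(7,2)) = 1/131072 ≈ 0.00001.


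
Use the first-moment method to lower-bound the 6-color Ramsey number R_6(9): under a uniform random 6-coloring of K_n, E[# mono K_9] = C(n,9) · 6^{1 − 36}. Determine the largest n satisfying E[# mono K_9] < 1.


We need C(n, 9) · 6^{1 − 36} < 1, i.e. C(n, 9) < 6^{36 − 1} = 1719070799748422591028658176.
Check values of n near the boundary:
  n = 4403: C(4403, 9) = 1699894433046281918452233150; 1699894433046281918452233150 < 1719070799748422591028658176? YES
  n = 4404: C(4404, 9) = 1703375445537161676647015880; 1703375445537161676647015880 < 1719070799748422591028658176? YES
  n = 4405: C(4405, 9) = 1706862792900636302463627150; 1706862792900636302463627150 < 1719070799748422591028658176? YES
  n = 4406: C(4406, 9) = 1710356485221788389505285700; 1710356485221788389505285700 < 1719070799748422591028658176? YES
  n = 4407: C(4407, 9) = 1713856532599459170657070050; 1713856532599459170657070050 < 1719070799748422591028658176? YES
  n = 4408: C(4408, 9) = 1717362945146264156457459600; 1717362945146264156457459600 < 1719070799748422591028658176? YES
  n = 4409: C(4409, 9) = 1720875732988608787686577131; 1720875732988608787686577131 < 1719070799748422591028658176? NO
  n = 4410: C(4410, 9) = 1724394906266704102180823710; 1724394906266704102180823710 < 1719070799748422591028658176? NO
  n = 4411: C(4411, 9) = 1727920475134582415883601405; 1727920475134582415883601405 < 1719070799748422591028658176? NO
The largest n with C(n, 9) < 1719070799748422591028658176 is n = 4408 (where E[X] = 35778394690547169926197075/35813974994758803979763712 ≈ 0.99901). Hence R_6(9) > 4408, i.e. R_6(9) ≥ 4409.

Largest n = 4408; hence R_6(9) > 4408.


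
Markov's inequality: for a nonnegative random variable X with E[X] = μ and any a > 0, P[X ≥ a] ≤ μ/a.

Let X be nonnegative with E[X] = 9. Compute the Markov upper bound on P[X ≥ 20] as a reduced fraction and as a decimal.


μ = E[X] = 9, a = 20.
Markov: P[X ≥ 20] ≤ μ/a = (9)/20 = 9/20.
Numerically: ≈ 0.45000.
(Since a = 20 > μ = 9.00000, the bound 9/20 is < 1 and informative.)

P[X ≥ 20] ≤ 9/20 ≈ 0.45000.


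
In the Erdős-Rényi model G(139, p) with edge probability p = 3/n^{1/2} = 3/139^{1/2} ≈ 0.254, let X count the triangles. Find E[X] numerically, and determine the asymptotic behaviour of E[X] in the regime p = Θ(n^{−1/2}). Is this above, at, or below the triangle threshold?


Number of potential triangles: C(139, 3) = 437989.
Each occurs with probability p³ ≈ (0.254)³ ≈ 1.64756e-02.
By linearity: E[X] = C(139, 3)·p³ ≈ 437989 · 1.64756e-02 ≈ 7216.137.
Since α = 1/2 < 1, p = c/n^{1/2} ≫ 1/n is above the triangle threshold p ~ 1/n. Asymptotically E[X] ~ (c³/6)·n^{3(1−α)} = (3³/6)·n^{1.5} → ∞; triangles are abundant w.h.p.

E[X] ≈ 7216.137; in regime p = Θ(1/n^{1/2}) E[X] diverges (above the triangle threshold p ~ 1/n).


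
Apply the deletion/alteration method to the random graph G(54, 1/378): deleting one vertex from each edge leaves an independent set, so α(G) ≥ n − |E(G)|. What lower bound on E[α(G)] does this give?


E[|E(G)|] = C(54, 2)·p = 1431 · (1/378) = 53/14.
E[α(G)] ≥ n − E[|E(G)|] = 54 − 53/14 = 703/14.
Numerically: ≈ 50.214286.
(This is only a lower bound; the true E[α(G)] may be larger.)

E[α(G)] ≥ 703/14 ≈ 50.214286.


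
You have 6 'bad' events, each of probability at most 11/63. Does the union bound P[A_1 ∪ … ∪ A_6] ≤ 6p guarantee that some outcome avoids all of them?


Union bound: P[∪_{i=1}^{6} A_i] ≤ Σ_i P[A_i] ≤ 6·p = 6·(11/63) = 22/21.
Numerically: 22/21 ≈ 1.0476.
Is 22/21 < 1? NO.
Since the bound 22/21 is ≥ 1, the union bound is uninformative here; it does NOT by itself certify existence.

6·p = 22/21 ≈ 1.0476; existence NOT certified by the union bound.


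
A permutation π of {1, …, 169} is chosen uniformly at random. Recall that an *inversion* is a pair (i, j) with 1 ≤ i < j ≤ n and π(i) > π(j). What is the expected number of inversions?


Write X = Σ X_I over the C(169, 2) = 14196 pairs i < j, with X_I the indicator of one inversion.
There are 14196 indicators.
For each fixed pair i < j, the values π(i) and π(j) are two distinct elements of {1, …, 169} in uniformly random order; by symmetry P[π(i) > π(j)] = 1/2.
By linearity: E[X] = 14196 · (1/2) = C(169, 2) · (1/2) = 14196/2 = 7098 ≈ 7098.000.

E[X] = 7098 = 7098.000.


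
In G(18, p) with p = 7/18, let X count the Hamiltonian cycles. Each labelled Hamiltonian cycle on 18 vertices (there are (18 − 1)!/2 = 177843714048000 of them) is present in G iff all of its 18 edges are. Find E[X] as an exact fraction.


K_18 has (18 − 1)!/2 = 177843714048000 labelled Hamiltonian cycles.
For each such Hamiltonian cycle H, let X_H = 1 if all 18 edges of H are present in G. Then P[X_H = 1] = p^{18} = (7/18)^{18} = 1628413597910449/39346408075296537575424.
By linearity of expectation: E[X] = Σ_H E[X_H] = 177843714048000 · p^{18} = 177843714048000 · 1628413597910449/39346408075296537575424 = 24246874921186846803875/3294258113514384.
Numerically: E[X] ≈ 7.3603e+06.

E[X] = 177843714048000 · (7/18)^{18} = 24246874921186846803875/3294258113514384 ≈ 7.3603e+06.


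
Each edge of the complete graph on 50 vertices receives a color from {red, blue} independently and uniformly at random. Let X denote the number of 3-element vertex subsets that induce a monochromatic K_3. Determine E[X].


Let X = Σ_S X_S over the C(50, 3) = 19600 subsets S of size 3, where X_S = 1 if the K_3 on S is monochromatic.
For a fixed S, the K_3 on S has C(3, 2) = 3 edges. P[all 3 edges red] = (1/2)^3, and likewise for blue, so P[monochromatic] = 2·(1/2)^3 = 2^{1 − 3} = 1/4.
By linearity of expectation: E[X] = C(50, 3) · 2^{1 − 3} = 19600 · 1/4 = 4900.
Numerically: E[X] ≈ 4900.000000.

E[X] = C(50,3)·2^(1−C(3,2)) = 4900 ≈ 4900.000000.


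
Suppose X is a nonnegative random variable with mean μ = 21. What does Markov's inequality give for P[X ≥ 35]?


μ = E[X] = 21, a = 35.
Markov: P[X ≥ 35] ≤ μ/a = (21)/35 = 3/5.
Numerically: ≈ 0.6000.
(Since a = 35 > μ = 21.0000, the bound 3/5 is < 1 and informative.)

P[X ≥ 35] ≤ 3/5 ≈ 0.6000.


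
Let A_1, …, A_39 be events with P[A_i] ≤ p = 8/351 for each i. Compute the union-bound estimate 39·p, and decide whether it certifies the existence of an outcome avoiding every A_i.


Union bound: P[∪_{i=1}^{39} A_i] ≤ Σ_i P[A_i] ≤ 39·p = 39·(8/351) = 8/9.
Numerically: 8/9 ≈ 0.88889.
Is 8/9 < 1? YES.
Since P[∪ A_i] ≤ 8/9 < 1, the complement has P[∩ A_i^c] ≥ 1 − 8/9 = 1/9 > 0, so some outcome avoids every A_i.

39·p = 8/9 ≈ 0.88889; existence CERTIFIED by the union bound.


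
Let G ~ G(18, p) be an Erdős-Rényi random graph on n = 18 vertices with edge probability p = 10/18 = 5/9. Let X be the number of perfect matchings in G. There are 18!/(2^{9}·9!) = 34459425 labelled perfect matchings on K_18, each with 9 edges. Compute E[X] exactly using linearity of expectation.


K_18 has 18!/(2^{9}·9!) = 34459425 labelled perfect matchings.
For each such perfect matching H, let X_H = 1 if all 9 edges of H are present in G. Then P[X_H = 1] = p^{9} = (5/9)^{9} = 1953125/387420489.
By linearity of expectation: E[X] = Σ_H E[X_H] = 34459425 · p^{9} = 34459425 · 1953125/387420489 = 830908203125/4782969.
Numerically: E[X] ≈ 1.7372e+05.

E[X] = 34459425 · (5/9)^{9} = 830908203125/4782969 ≈ 1.7372e+05.


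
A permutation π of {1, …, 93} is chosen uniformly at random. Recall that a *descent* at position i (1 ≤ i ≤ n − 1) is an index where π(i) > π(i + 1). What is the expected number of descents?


Write X = Σ X_I over i = 1, …, 92, with X_I the indicator of one descent.
There are 92 indicators.
For each fixed i, the pair (π(i), π(i+1)) is a uniformly random ordered pair of distinct values from {1, …, 93}; by symmetry P[π(i) > π(i+1)] = 1/2.
By linearity: E[X] = 92 · (1/2) = (93 − 1) · (1/2) = 46 ≈ 46.0000.

E[X] = 46 = 46.0000.


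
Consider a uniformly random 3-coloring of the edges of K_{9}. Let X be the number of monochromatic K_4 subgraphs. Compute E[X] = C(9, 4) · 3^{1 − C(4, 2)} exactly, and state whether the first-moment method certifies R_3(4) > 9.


E[X] = C(9, 4) · 3^{1 − 6} = 126 · 3^{−5} = 126/243.
As a reduced fraction: E[X] = 14/27 ≈ 0.518519.
Is E[X] < 1? YES.
Since E[X] < 1, there exists a 3-coloring of K_{9} with no monochromatic K_4; hence R_3(4) > 9.

E[X] = 14/27 ≈ 0.518519; E[X] < 1, so R_3(4) > 9.


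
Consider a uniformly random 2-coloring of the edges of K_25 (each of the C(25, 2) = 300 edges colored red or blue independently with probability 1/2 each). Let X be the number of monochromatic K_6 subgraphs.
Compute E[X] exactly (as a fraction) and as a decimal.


Let X = Σ_S X_S over the C(25, 6) = 177100 subsets S of size 6, where X_S = 1 if the K_6 on S is monochromatic.
For a fixed S, the K_6 on S has C(6, 2) = 15 edges. P[all 15 edges red] = (1/2)^15, and likewise for blue, so P[monochromatic] = 2·(1/2)^15 = 2^{1 − 15} = 1/16384.
By linearity: E[X] = C(25, 6) · 2^{1 − 15} = 177100 · 1/16384 = 44275/4096.
Numerically: E[X] ≈ 10.80933.

E[X] = C(25,6)·2^(1−C(6,2)) = 44275/4096 ≈ 10.80933.


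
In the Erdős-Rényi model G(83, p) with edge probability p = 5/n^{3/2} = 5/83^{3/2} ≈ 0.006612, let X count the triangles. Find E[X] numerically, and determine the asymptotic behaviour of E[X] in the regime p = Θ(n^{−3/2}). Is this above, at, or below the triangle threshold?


Number of potential triangles: C(83, 3) = 91881.
Each occurs with probability p³ ≈ (0.006612)³ ≈ 2.891070e-07.
By linearity: E[X] = C(83, 3)·p³ ≈ 91881 · 2.891070e-07 ≈ 0.0266.
Since α = 3/2 > 1, p = c/n^{3/2} = o(1/n) is below the triangle threshold p ~ 1/n. Asymptotically E[X] ~ (c³/6)·n^{3(1−α)} = (5³/6)·n^{-1.5} → 0, so by Markov's inequality G has no triangles w.h.p.

E[X] ≈ 0.0266; in regime p = Θ(1/n^{3/2}) E[X] tends to 0 (below the triangle threshold p ~ 1/n).


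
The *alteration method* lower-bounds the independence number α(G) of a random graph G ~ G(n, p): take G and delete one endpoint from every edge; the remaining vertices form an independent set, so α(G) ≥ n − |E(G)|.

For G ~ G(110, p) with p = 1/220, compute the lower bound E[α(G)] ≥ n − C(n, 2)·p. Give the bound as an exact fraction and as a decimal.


E[|E(G)|] = C(110, 2)·p = 5995 · (1/220) = 109/4.
E[α(G)] ≥ n − E[|E(G)|] = 110 − 109/4 = 331/4.
Numerically: ≈ 82.750.
(This is only a lower bound; the true E[α(G)] may be larger.)

E[α(G)] ≥ 331/4 ≈ 82.750.


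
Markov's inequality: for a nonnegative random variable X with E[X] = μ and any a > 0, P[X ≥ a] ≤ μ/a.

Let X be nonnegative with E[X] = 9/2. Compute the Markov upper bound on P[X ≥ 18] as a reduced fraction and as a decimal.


μ = E[X] = 9/2, a = 18.
Markov: P[X ≥ 18] ≤ μ/a = (9/2)/18 = 1/4.
Numerically: ≈ 0.2500.
(Since a = 18 > μ = 4.5000, the bound 1/4 is < 1 and informative.)

P[X ≥ 18] ≤ 1/4 ≈ 0.2500.


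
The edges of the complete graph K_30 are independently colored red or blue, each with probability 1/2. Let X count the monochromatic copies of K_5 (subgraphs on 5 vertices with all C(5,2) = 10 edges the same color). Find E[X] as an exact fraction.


Let X = Σ_S X_S over the C(30, 5) = 142506 subsets S of size 5, where X_S = 1 if the K_5 on S is monochromatic.
For a fixed S, the K_5 on S has C(5, 2) = 10 edges. P[all 10 edges red] = (1/2)^10, and likewise for blue, so P[monochromatic] = 2·(1/2)^10 = 2^{1 − 10} = 1/512.
By linearity: E[X] = C(30, 5) · 2^{1 − 10} = 142506 · 1/512 = 71253/256.
Numerically: E[X] ≈ 278.332031.

E[X] = C(30,5)·2^(1−C(5,2)) = 71253/256 ≈ 278.332031.


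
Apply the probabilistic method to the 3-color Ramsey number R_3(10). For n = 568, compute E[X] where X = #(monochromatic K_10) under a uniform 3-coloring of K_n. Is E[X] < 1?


E[X] = C(568, 10) · 3^{1 − 45} = 889446337783744949208 · 3^{−44} = 889446337783744949208/984770902183611232881.
As a reduced fraction: E[X] = 98827370864860549912/109418989131512359209 ≈ 0.90320.
Is E[X] < 1? YES.
Since E[X] < 1, there exists a 3-coloring of K_{568} with no monochromatic K_10; hence R_3(10) > 568.

E[X] = 98827370864860549912/109418989131512359209 ≈ 0.90320; E[X] < 1, so R_3(10) > 568.


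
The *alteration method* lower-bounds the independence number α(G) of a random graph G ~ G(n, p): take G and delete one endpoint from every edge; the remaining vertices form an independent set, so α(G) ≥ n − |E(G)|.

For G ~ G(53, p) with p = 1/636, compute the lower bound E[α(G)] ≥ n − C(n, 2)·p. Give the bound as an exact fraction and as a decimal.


E[|E(G)|] = C(53, 2)·p = 1378 · (1/636) = 13/6.
E[α(G)] ≥ n − E[|E(G)|] = 53 − 13/6 = 305/6.
Numerically: ≈ 50.8333.
(This is only a lower bound; the true E[α(G)] may be larger.)

E[α(G)] ≥ 305/6 ≈ 50.8333.


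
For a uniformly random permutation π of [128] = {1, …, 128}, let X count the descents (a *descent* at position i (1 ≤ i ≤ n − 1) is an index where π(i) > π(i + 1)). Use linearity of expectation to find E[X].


Write X = Σ X_I over i = 1, …, 127, with X_I the indicator of one descent.
There are 127 indicators.
For each fixed i, the pair (π(i), π(i+1)) is a uniformly random ordered pair of distinct values from {1, …, 128}; by symmetry P[π(i) > π(i+1)] = 1/2.
By linearity: E[X] = 127 · (1/2) = (128 − 1) · (1/2) = 127/2 ≈ 63.50000.

E[X] = 127/2 = 63.50000.


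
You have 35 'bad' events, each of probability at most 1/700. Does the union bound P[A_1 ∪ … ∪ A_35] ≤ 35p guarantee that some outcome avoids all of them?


Union bound: P[∪_{i=1}^{35} A_i] ≤ Σ_i P[A_i] ≤ 35·p = 35·(1/700) = 1/20.
Numerically: 1/20 ≈ 0.050000.
Is 1/20 < 1? YES.
Since P[∪ A_i] ≤ 1/20 < 1, the complement has P[∩ A_i^c] ≥ 1 − 1/20 = 19/20 > 0, so some outcome avoids every A_i.

35·p = 1/20 ≈ 0.050000; existence CERTIFIED by the union bound.


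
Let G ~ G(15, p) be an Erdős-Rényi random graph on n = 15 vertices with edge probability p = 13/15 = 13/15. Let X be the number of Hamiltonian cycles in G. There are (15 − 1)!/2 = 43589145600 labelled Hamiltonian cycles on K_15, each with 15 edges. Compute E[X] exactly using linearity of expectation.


K_15 has (15 − 1)!/2 = 43589145600 labelled Hamiltonian cycles.
For each such Hamiltonian cycle H, let X_H = 1 if all 15 edges of H are present in G. Then P[X_H = 1] = p^{15} = (13/15)^{15} = 51185893014090757/437893890380859375.
By linearity of expectation: E[X] = Σ_H E[X_H] = 43589145600 · p^{15} = 43589145600 · 51185893014090757/437893890380859375 = 367267381606127548722176/72081298828125.
Numerically: E[X] ≈ 5.1e+09.

E[X] = 43589145600 · (13/15)^{15} = 367267381606127548722176/72081298828125 ≈ 5.1e+09.


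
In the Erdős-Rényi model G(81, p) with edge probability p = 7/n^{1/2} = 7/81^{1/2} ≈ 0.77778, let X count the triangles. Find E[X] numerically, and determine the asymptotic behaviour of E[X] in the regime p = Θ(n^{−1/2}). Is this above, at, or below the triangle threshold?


Number of potential triangles: C(81, 3) = 85320.
Each occurs with probability p³ ≈ (0.77778)³ ≈ 4.7050754e-01.
By linearity: E[X] = C(81, 3)·p³ ≈ 85320 · 4.7050754e-01 ≈ 40143.70370.
Since α = 1/2 < 1, p = c/n^{1/2} ≫ 1/n is above the triangle threshold p ~ 1/n. Asymptotically E[X] ~ (c³/6)·n^{3(1−α)} = (7³/6)·n^{1.5} → ∞; triangles are abundant w.h.p.

E[X] ≈ 40143.70370; in regime p = Θ(1/n^{1/2}) E[X] diverges (above the triangle threshold p ~ 1/n).


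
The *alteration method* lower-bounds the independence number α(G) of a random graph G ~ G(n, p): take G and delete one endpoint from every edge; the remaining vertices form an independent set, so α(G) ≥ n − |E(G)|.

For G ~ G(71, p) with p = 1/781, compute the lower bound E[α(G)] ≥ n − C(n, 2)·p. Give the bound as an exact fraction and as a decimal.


E[|E(G)|] = C(71, 2)·p = 2485 · (1/781) = 35/11.
E[α(G)] ≥ n − E[|E(G)|] = 71 − 35/11 = 746/11.
Numerically: ≈ 67.818182.
(This is only a lower bound; the true E[α(G)] may be larger.)

E[α(G)] ≥ 746/11 ≈ 67.818182.


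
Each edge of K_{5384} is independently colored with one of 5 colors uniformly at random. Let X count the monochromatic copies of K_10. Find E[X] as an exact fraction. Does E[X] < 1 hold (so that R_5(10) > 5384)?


E[X] = C(5384, 10) · 5^{1 − 45} = 5593137120741932124090737609600 · 5^{−44} = 5593137120741932124090737609600/5684341886080801486968994140625.
As a reduced fraction: E[X] = 223725484829677284963629504384/227373675443232059478759765625 ≈ 0.983955.
Is E[X] < 1? YES.
Since E[X] < 1, there exists a 5-coloring of K_{5384} with no monochromatic K_10; hence R_5(10) > 5384.

E[X] = 223725484829677284963629504384/227373675443232059478759765625 ≈ 0.983955; E[X] < 1, so R_5(10) > 5384.


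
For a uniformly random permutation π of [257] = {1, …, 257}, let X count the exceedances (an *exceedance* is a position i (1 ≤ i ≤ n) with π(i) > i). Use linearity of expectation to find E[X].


Write X = Σ_{i=1}^{257} X_i, where X_i = 1_{π(i) > i}.
For each fixed i, π(i) is uniform over {1, …, 257} (marginal of a uniform permutation), so P[π(i) > i] = (n − i)/n. Summing: Σ_{i=1}^{257} (n − i)/n = (0 + 1 + … + 256)/257 = 257(257 − 1)/(2·257) = (257 − 1)/2.
Hence E[X] = Σ_{i=1}^{257} (257 − i)/257 = 128 ≈ 128.00000.

E[X] = 128 = 128.00000.


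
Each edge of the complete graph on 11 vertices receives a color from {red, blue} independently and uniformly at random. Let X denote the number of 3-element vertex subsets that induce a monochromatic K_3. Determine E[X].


Let X = Σ_S X_S over the C(11, 3) = 165 subsets S of size 3, where X_S = 1 if the K_3 on S is monochromatic.
For a fixed S, the K_3 on S has C(3, 2) = 3 edges. P[all 3 edges red] = (1/2)^3, and likewise for blue, so P[monochromatic] = 2·(1/2)^3 = 2^{1 − 3} = 1/4.
By linearity of expectation: E[X] = C(11, 3) · 2^{1 − 3} = 165 · 1/4 = 165/4.
Numerically: E[X] ≈ 41.2500.

E[X] = C(11,3)·2^(1−C(3,2)) = 165/4 ≈ 41.2500.


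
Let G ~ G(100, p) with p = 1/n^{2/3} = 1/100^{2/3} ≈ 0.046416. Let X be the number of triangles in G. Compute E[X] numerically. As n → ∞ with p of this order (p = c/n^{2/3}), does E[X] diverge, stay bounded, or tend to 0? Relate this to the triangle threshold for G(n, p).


Number of potential triangles: C(100, 3) = 161700.
Each occurs with probability p³ ≈ (0.046416)³ ≈ 1.0000000e-04.
By linearity: E[X] = C(100, 3)·p³ ≈ 161700 · 1.0000000e-04 ≈ 16.17000.
Since α = 2/3 < 1, p = c/n^{2/3} ≫ 1/n is above the triangle threshold p ~ 1/n. Asymptotically E[X] ~ (c³/6)·n^{3(1−α)} = (1³/6)·n^{1} → ∞; triangles are abundant w.h.p.

E[X] ≈ 16.17000; in regime p = Θ(1/n^{2/3}) E[X] diverges (above the triangle threshold p ~ 1/n).


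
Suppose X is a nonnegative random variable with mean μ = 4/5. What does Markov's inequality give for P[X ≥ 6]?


μ = E[X] = 4/5, a = 6.
Markov: P[X ≥ 6] ≤ μ/a = (4/5)/6 = 2/15.
Numerically: ≈ 0.133.
(Since a = 6 > μ = 0.800, the bound 2/15 is < 1 and informative.)

P[X ≥ 6] ≤ 2/15 ≈ 0.133.


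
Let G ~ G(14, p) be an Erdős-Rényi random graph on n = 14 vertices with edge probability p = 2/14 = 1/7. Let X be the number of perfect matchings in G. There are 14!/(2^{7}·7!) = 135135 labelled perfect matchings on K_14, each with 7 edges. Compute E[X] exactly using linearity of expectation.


K_14 has 14!/(2^{7}·7!) = 135135 labelled perfect matchings.
For each such perfect matching H, let X_H = 1 if all 7 edges of H are present in G. Then P[X_H = 1] = p^{7} = (1/7)^{7} = 1/823543.
By linearity: E[X] = Σ_H E[X_H] = 135135 · p^{7} = 135135 · 1/823543 = 19305/117649.
Numerically: E[X] ≈ 0.16409.

E[X] = 135135 · (1/7)^{7} = 19305/117649 ≈ 0.16409.


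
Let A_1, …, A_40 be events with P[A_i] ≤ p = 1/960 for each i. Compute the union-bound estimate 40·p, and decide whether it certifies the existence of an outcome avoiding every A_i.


Union bound: P[∪_{i=1}^{40} A_i] ≤ Σ_i P[A_i] ≤ 40·p = 40·(1/960) = 1/24.
Numerically: 1/24 ≈ 0.0416667.
Is 1/24 < 1? YES.
Since P[∪ A_i] ≤ 1/24 < 1, the complement has P[∩ A_i^c] ≥ 1 − 1/24 = 23/24 > 0, so some outcome avoids every A_i.

40·p = 1/24 ≈ 0.0416667; existence CERTIFIED by the union bound.


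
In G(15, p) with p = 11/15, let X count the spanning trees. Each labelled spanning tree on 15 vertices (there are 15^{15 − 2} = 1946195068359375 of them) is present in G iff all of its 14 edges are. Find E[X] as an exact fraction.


K_15 has 15^{15 − 2} = 1946195068359375 labelled spanning trees.
For each such spanning tree H, let X_H = 1 if all 14 edges of H are present in G. Then P[X_H = 1] = p^{14} = (11/15)^{14} = 379749833583241/29192926025390625.
By linearity of expectation: E[X] = Σ_H E[X_H] = 1946195068359375 · p^{14} = 1946195068359375 · 379749833583241/29192926025390625 = 379749833583241/15.
Numerically: E[X] ≈ 2.53e+13.

E[X] = 1946195068359375 · (11/15)^{14} = 379749833583241/15 ≈ 2.53e+13.


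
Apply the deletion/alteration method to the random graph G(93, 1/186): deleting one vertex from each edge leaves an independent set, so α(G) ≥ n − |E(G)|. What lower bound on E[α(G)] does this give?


E[|E(G)|] = C(93, 2)·p = 4278 · (1/186) = 23.
E[α(G)] ≥ n − E[|E(G)|] = 93 − 23 = 70.
Numerically: ≈ 70.000.
(This is only a lower bound; the true E[α(G)] may be larger.)

E[α(G)] ≥ 70 ≈ 70.000.


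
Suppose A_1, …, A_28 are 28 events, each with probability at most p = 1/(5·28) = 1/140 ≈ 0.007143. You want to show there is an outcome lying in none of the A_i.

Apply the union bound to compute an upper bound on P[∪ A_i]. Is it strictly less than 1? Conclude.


Union bound: P[∪_{i=1}^{28} A_i] ≤ Σ_i P[A_i] ≤ 28·p = 28·(1/140) = 1/5.
Numerically: 1/5 ≈ 0.200000.
Is 1/5 < 1? YES.
Since P[∪ A_i] ≤ 1/5 < 1, the complement has P[∩ A_i^c] ≥ 1 − 1/5 = 4/5 > 0, so some outcome avoids every A_i.

28·p = 1/5 ≈ 0.200000; existence CERTIFIED by the union bound.


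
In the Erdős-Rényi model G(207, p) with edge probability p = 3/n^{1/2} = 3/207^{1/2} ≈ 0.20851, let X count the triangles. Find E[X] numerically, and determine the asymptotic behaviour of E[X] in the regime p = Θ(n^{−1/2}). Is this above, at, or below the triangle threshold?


Number of potential triangles: C(207, 3) = 1456935.
Each occurs with probability p³ ≈ (0.20851)³ ≈ 9.0658441e-03.
By linearity: E[X] = C(207, 3)·p³ ≈ 1456935 · 9.0658441e-03 ≈ 13208.34556.
Since α = 1/2 < 1, p = c/n^{1/2} ≫ 1/n is above the triangle threshold p ~ 1/n. Asymptotically E[X] ~ (c³/6)·n^{3(1−α)} = (3³/6)·n^{1.5} → ∞; triangles are abundant w.h.p.

E[X] ≈ 13208.34556; in regime p = Θ(1/n^{1/2}) E[X] diverges (above the triangle threshold p ~ 1/n).


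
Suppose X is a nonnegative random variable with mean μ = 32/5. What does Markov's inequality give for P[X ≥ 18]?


μ = E[X] = 32/5, a = 18.
Markov: P[X ≥ 18] ≤ μ/a = (32/5)/18 = 16/45.
Numerically: ≈ 0.35556.
(Since a = 18 > μ = 6.40000, the bound 16/45 is < 1 and informative.)

P[X ≥ 18] ≤ 16/45 ≈ 0.35556.


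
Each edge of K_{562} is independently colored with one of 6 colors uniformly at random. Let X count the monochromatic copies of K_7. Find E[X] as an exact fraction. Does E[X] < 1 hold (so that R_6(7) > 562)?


E[X] = C(562, 7) · 6^{1 − 21} = 3384017972944752 · 6^{−20} = 3384017972944752/3656158440062976.
As a reduced fraction: E[X] = 70500374436349/76169967501312 ≈ 0.926.
Is E[X] < 1? YES.
Since E[X] < 1, there exists a 6-coloring of K_{562} with no monochromatic K_7; hence R_6(7) > 562.

E[X] = 70500374436349/76169967501312 ≈ 0.926; E[X] < 1, so R_6(7) > 562.


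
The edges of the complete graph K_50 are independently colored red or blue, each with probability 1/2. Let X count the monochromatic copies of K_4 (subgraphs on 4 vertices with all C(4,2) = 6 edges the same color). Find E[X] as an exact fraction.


Let X = Σ_S X_S over the C(50, 4) = 230300 subsets S of size 4, where X_S = 1 if the K_4 on S is monochromatic.
For a fixed S, the K_4 on S has C(4, 2) = 6 edges. P[all 6 edges red] = (1/2)^6, and likewise for blue, so P[monochromatic] = 2·(1/2)^6 = 2^{1 − 6} = 1/32.
By linearity: E[X] = C(50, 4) · 2^{1 − 6} = 230300 · 1/32 = 57575/8.
Numerically: E[X] ≈ 7196.87500.

E[X] = C(50,4)·2^(1−C(4,2)) = 57575/8 ≈ 7196.87500.


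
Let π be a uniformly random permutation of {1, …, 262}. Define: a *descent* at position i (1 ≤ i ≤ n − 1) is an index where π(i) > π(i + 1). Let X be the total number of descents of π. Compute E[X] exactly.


Write X = Σ X_I over i = 1, …, 261, with X_I the indicator of one descent.
There are 261 indicators.
For each fixed i, the pair (π(i), π(i+1)) is a uniformly random ordered pair of distinct values from {1, …, 262}; by symmetry P[π(i) > π(i+1)] = 1/2.
By linearity: E[X] = 261 · (1/2) = (262 − 1) · (1/2) = 261/2 ≈ 130.50000.

E[X] = 261/2 = 130.50000.


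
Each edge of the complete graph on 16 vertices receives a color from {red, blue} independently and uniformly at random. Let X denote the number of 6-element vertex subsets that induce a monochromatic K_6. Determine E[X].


Let X = Σ_S X_S over the C(16, 6) = 8008 subsets S of size 6, where X_S = 1 if the K_6 on S is monochromatic.
For a fixed S, the K_6 on S has C(6, 2) = 15 edges. P[all 15 edges red] = (1/2)^15, and likewise for blue, so P[monochromatic] = 2·(1/2)^15 = 2^{1 − 15} = 1/16384.
Summing: E[X] = C(16, 6) · 2^{1 − 15} = 8008 · 1/16384 = 1001/2048.
Numerically: E[X] ≈ 0.48877.

E[X] = C(16,6)·2^(1−C(6,2)) = 1001/2048 ≈ 0.48877.


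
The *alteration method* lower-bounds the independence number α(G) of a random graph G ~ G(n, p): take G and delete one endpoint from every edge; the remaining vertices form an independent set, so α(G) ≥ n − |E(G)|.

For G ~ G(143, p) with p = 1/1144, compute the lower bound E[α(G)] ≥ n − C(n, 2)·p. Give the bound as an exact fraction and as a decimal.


E[|E(G)|] = C(143, 2)·p = 10153 · (1/1144) = 71/8.
E[α(G)] ≥ n − E[|E(G)|] = 143 − 71/8 = 1073/8.
Numerically: ≈ 134.125.
(This is only a lower bound; the true E[α(G)] may be larger.)

E[α(G)] ≥ 1073/8 ≈ 134.125.


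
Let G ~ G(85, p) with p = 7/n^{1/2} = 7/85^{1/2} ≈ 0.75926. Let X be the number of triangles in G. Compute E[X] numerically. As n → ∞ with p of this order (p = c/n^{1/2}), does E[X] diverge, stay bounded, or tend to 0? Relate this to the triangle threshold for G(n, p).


Number of potential triangles: C(85, 3) = 98770.
Each occurs with probability p³ ≈ (0.75926)³ ≈ 4.3768910e-01.
By linearity: E[X] = C(85, 3)·p³ ≈ 98770 · 4.3768910e-01 ≈ 43230.55243.
Since α = 1/2 < 1, p = c/n^{1/2} ≫ 1/n is above the triangle threshold p ~ 1/n. Asymptotically E[X] ~ (c³/6)·n^{3(1−α)} = (7³/6)·n^{1.5} → ∞; triangles are abundant w.h.p.

E[X] ≈ 43230.55243; in regime p = Θ(1/n^{1/2}) E[X] diverges (above the triangle threshold p ~ 1/n).


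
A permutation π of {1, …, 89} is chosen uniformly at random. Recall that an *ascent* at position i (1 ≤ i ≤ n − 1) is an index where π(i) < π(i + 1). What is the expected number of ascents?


Write X = Σ X_I over i = 1, …, 88, with X_I the indicator of one ascent.
There are 88 indicators.
For each fixed i, the pair (π(i), π(i+1)) is a uniformly random ordered pair of distinct values from {1, …, 89}; by symmetry P[π(i) < π(i+1)] = 1/2.
By linearity: E[X] = 88 · (1/2) = (89 − 1) · (1/2) = 44 ≈ 44.00000.

E[X] = 44 = 44.00000.


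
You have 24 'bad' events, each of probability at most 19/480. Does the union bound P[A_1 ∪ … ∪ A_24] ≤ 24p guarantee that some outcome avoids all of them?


Union bound: P[∪_{i=1}^{24} A_i] ≤ Σ_i P[A_i] ≤ 24·p = 24·(19/480) = 19/20.
Numerically: 19/20 ≈ 0.95000.
Is 19/20 < 1? YES.
Since P[∪ A_i] ≤ 19/20 < 1, the complement has P[∩ A_i^c] ≥ 1 − 19/20 = 1/20 > 0, so some outcome avoids every A_i.

24·p = 19/20 ≈ 0.95000; existence CERTIFIED by the union bound.


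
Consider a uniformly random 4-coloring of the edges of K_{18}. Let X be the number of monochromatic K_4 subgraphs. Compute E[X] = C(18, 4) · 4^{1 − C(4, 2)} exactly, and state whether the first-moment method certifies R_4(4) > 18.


E[X] = C(18, 4) · 4^{1 − 6} = 3060 · 4^{−5} = 3060/1024.
As a reduced fraction: E[X] = 765/256 ≈ 2.98828.
Is E[X] < 1? NO.
Since E[X] ≥ 1, the first-moment bound is inconclusive at n = 18; it does NOT by itself certify R_4(4) > 18.

E[X] = 765/256 ≈ 2.98828; E[X] ≥ 1; first-moment method inconclusive here.


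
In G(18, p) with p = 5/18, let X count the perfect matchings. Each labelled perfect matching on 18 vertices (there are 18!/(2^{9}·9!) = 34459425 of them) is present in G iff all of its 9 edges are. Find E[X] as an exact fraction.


K_18 has 18!/(2^{9}·9!) = 34459425 labelled perfect matchings.
For each such perfect matching H, let X_H = 1 if all 9 edges of H are present in G. Then P[X_H = 1] = p^{9} = (5/18)^{9} = 1953125/198359290368.
By linearity: E[X] = Σ_H E[X_H] = 34459425 · p^{9} = 34459425 · 1953125/198359290368 = 830908203125/2448880128.
Numerically: E[X] ≈ 339.3.

E[X] = 34459425 · (5/18)^{9} = 830908203125/2448880128 ≈ 339.3.


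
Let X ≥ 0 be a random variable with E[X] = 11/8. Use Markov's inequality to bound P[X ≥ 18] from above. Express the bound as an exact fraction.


μ = E[X] = 11/8, a = 18.
Markov: P[X ≥ 18] ≤ μ/a = (11/8)/18 = 11/144.
Numerically: ≈ 0.07639.
(Since a = 18 > μ = 1.37500, the bound 11/144 is < 1 and informative.)

P[X ≥ 18] ≤ 11/144 ≈ 0.07639.
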